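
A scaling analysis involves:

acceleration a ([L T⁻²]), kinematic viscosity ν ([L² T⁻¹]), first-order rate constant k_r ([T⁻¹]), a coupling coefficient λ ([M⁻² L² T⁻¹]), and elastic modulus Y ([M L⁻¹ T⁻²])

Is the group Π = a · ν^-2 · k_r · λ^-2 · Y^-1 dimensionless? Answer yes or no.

no

Sum the exponent of each base dimension across the product:
  M: [a]_M − 2·[ν]_M + [k_r]_M − 2·[λ]_M − [Y]_M = (0) − 2·(0) + (0) − 2·(-2) − (1) = 3
  L: [a]_L − 2·[ν]_L + [k_r]_L − 2·[λ]_L − [Y]_L = (1) − 2·(2) + (0) − 2·(2) − (-1) = -6
  T: [a]_T − 2·[ν]_T + [k_r]_T − 2·[λ]_T − [Y]_T = (-2) − 2·(-1) + (-1) − 2·(-1) − (-2) = 3
Net dimensions [M³ L⁻⁶ T³] ≠ [1] — not dimensionless.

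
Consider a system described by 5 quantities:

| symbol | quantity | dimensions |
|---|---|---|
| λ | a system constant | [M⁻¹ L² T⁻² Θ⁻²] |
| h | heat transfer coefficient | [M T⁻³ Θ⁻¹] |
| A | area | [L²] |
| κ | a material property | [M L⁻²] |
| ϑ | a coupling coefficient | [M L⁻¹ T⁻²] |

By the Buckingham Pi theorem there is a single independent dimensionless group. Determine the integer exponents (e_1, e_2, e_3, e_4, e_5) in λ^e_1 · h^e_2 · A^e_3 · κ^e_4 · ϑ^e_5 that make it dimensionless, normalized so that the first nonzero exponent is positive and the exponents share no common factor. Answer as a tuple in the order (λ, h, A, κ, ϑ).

(1, -2, 1, 1, 2)

M: e_1·(-1) + e_2·(1) + e_3·(0) + e_4·(1) + e_5·(1) = 0
L: e_1·(2) + e_2·(0) + e_3·(2) + e_4·(-2) + e_5·(-1) = 0
T: e_1·(-2) + e_2·(-3) + e_3·(0) + e_4·(0) + e_5·(-2) = 0
Θ: e_1·(-2) + e_2·(-1) + e_3·(0) + e_4·(0) + e_5·(0) = 0
Solving this homogeneous linear system for the smallest-integer solution (first nonzero entry positive) gives (1, -2, 1, 1, 2).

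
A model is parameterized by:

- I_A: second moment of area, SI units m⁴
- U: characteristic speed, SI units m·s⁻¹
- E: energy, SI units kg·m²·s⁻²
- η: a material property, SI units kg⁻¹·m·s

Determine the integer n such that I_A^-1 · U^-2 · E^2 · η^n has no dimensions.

2

Balance the M exponent: (-1)·n from η, plus −(0) − 2·(0) + 2·(1) = 2 from the rest, must sum to zero.
−n + 2 = 0, so n = 2.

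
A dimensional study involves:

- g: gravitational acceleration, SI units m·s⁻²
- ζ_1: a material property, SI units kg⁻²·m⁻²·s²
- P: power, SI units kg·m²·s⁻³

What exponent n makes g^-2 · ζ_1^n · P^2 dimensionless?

1

Balance the M exponent: (-2)·n from ζ_1, plus −2·(0) + 2·(1) = 2 from the rest, must sum to zero.
-2n + 2 = 0, so n = 1.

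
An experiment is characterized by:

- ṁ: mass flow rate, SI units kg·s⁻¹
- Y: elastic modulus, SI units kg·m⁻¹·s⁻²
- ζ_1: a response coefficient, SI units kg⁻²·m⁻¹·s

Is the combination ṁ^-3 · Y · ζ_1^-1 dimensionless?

yes

Sum the exponent of each base dimension across the product:
  M: −3·[ṁ]_M + [Y]_M − [ζ_1]_M = −3·(1) + (1) − (-2) = 0
  L: −3·[ṁ]_L + [Y]_L − [ζ_1]_L = −3·(0) + (-1) − (-1) = 0
  T: −3·[ṁ]_T + [Y]_T − [ζ_1]_T = −3·(-1) + (-2) − (1) = 0
All base exponents vanish — dimensionless.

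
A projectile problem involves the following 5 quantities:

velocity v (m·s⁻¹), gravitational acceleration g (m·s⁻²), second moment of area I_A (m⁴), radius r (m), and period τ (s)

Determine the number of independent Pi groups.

3

There are 5 variables and 2 base dimensions (L, T).
The dimension matrix has rank 2.
Independent dimensionless groups: 5 − 2 = 3.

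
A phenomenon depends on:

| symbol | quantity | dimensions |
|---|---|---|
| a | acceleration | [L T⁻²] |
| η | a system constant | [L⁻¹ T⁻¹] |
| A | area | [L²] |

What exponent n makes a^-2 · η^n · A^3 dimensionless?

4

Balance the L exponent: (-1)·n from η, plus −2·(1) + 3·(2) = 4 from the rest, must sum to zero.
−n + 4 = 0, so n = 4.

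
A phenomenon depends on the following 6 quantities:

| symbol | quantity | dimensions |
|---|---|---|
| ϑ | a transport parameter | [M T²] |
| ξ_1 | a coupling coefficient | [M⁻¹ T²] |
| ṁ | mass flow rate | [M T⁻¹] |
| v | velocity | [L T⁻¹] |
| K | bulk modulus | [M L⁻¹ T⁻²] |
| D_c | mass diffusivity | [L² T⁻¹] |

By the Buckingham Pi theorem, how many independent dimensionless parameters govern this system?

3

There are 6 variables and 3 base dimensions (M, L, T).
The dimension matrix has rank 3.
Independent dimensionless groups: 6 − 3 = 3.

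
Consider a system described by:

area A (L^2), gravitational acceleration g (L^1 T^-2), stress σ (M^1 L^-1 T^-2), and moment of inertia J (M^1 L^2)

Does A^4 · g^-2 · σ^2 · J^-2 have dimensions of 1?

Sum the exponent of each base dimension across the product:
  M: 4·[A]_M − 2·[g]_M + 2·[σ]_M − 2·[J]_M = 4·(0) − 2·(0) + 2·(1) − 2·(1) = 0
  L: 4·[A]_L − 2·[g]_L + 2·[σ]_L − 2·[J]_L = 4·(2) − 2·(1) + 2·(-1) − 2·(2) = 0
  T: 4·[A]_T − 2·[g]_T + 2·[σ]_T − 2·[J]_T = 4·(0) − 2·(-2) + 2·(-2) − 2·(0) = 0
All base exponents vanish — dimensionless.

yes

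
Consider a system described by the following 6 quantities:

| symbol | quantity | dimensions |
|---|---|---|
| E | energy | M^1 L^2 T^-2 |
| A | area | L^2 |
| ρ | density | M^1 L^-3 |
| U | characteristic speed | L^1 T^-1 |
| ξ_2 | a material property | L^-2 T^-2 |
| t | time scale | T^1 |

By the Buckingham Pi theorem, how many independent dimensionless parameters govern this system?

3

There are 6 variables and 3 base dimensions (M, L, T).
The dimension matrix has rank 3.
Independent dimensionless groups: 6 − 3 = 3.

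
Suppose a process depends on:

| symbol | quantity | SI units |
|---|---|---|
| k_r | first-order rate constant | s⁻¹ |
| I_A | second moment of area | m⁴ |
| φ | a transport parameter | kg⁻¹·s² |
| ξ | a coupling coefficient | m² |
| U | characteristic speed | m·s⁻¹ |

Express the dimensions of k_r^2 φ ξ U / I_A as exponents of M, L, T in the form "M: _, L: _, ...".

Collect each base-dimension exponent across the product:
  M: 2·(0) − (0) + (-1) + (0) + (0) = -1
  L: 2·(0) − (4) + (0) + (2) + (1) = -1
  T: 2·(-1) − (0) + (2) + (0) + (-1) = -1
So the dimensions are [M⁻¹ L⁻¹ T⁻¹].

M: -1, L: -1, T: -1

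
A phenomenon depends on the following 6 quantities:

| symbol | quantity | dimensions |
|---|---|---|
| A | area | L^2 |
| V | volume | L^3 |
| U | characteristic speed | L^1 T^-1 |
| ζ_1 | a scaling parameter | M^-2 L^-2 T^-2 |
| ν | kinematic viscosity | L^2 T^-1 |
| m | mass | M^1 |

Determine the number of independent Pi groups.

There are 6 variables and 3 base dimensions (M, L, T).
The dimension matrix has rank 3.
Independent dimensionless groups: 6 − 3 = 3.

3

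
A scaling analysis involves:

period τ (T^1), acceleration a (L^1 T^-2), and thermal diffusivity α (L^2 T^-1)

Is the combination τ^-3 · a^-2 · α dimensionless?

yes

Sum the exponent of each base dimension across the product:
  M: −3·[τ]_M − 2·[a]_M + [α]_M = −3·(0) − 2·(0) + (0) = 0
  L: −3·[τ]_L − 2·[a]_L + [α]_L = −3·(0) − 2·(1) + (2) = 0
  T: −3·[τ]_T − 2·[a]_T + [α]_T = −3·(1) − 2·(-2) + (-1) = 0
  I: −3·[τ]_I − 2·[a]_I + [α]_I = −3·(0) − 2·(0) + (0) = 0
All base exponents vanish — dimensionless.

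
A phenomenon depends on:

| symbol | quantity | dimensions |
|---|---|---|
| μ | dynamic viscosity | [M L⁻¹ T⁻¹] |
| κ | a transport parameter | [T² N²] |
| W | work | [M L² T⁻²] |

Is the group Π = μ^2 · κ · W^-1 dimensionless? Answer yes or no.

Sum the exponent of each base dimension across the product:
  M: 2·[μ]_M + [κ]_M − [W]_M = 2·(1) + (0) − (1) = 1
  L: 2·[μ]_L + [κ]_L − [W]_L = 2·(-1) + (0) − (2) = -4
  T: 2·[μ]_T + [κ]_T − [W]_T = 2·(-1) + (2) − (-2) = 2
  N: 2·[μ]_N + [κ]_N − [W]_N = 2·(0) + (2) − (0) = 2
Net dimensions [M L⁻⁴ T² N²] ≠ [1] — not dimensionless.

no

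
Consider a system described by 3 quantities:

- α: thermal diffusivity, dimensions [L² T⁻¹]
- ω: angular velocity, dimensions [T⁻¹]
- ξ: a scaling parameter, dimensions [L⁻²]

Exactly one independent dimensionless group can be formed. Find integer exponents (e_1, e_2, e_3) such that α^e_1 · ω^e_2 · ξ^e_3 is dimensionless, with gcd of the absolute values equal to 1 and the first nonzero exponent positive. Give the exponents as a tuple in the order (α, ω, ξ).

(1, -1, 1)

L: e_1·(2) + e_2·(0) + e_3·(-2) = 0
T: e_1·(-1) + e_2·(-1) + e_3·(0) = 0
Solving this homogeneous linear system for the smallest-integer solution (first nonzero entry positive) gives (1, -1, 1).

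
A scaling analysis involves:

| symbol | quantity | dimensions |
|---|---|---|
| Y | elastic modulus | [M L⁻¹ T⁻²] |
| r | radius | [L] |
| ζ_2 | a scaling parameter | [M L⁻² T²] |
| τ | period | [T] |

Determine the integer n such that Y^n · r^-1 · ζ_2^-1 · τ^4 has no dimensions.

Balance the M exponent: (1)·n from Y, plus −(0) − (1) + 4·(0) = -1 from the rest, must sum to zero.
n − 1 = 0, so n = 1.

1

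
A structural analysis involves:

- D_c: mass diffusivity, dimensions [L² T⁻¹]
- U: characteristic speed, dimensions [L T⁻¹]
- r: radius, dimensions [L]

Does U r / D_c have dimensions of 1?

Sum the exponent of each base dimension across the product:
  L: −[D_c]_L + [U]_L + [r]_L = −(2) + (1) + (1) = 0
  T: −[D_c]_T + [U]_T + [r]_T = −(-1) + (-1) + (0) = 0
All base exponents vanish — dimensionless.

yes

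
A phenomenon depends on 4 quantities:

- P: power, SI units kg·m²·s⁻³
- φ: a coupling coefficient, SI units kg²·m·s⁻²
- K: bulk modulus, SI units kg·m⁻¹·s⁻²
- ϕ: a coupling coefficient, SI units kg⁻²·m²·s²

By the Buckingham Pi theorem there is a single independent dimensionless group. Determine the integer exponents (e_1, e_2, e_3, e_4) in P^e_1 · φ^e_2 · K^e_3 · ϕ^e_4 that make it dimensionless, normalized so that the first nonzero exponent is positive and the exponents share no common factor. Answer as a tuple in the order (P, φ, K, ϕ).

(2, -2, -4, -3)

M: e_1·(1) + e_2·(2) + e_3·(1) + e_4·(-2) = 0
L: e_1·(2) + e_2·(1) + e_3·(-1) + e_4·(2) = 0
T: e_1·(-3) + e_2·(-2) + e_3·(-2) + e_4·(2) = 0
Solving this homogeneous linear system for the smallest-integer solution (first nonzero entry positive) gives (2, -2, -4, -3).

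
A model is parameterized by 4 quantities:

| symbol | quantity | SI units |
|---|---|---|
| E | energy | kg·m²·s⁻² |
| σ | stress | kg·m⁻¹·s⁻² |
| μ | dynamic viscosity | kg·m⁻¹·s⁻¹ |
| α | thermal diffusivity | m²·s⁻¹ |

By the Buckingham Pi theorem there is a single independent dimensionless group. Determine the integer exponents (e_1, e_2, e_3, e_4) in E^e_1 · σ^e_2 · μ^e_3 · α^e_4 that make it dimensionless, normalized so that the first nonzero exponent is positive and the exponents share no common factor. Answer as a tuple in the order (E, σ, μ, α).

(2, 1, -3, -3)

M: e_1·(1) + e_2·(1) + e_3·(1) + e_4·(0) = 0
L: e_1·(2) + e_2·(-1) + e_3·(-1) + e_4·(2) = 0
T: e_1·(-2) + e_2·(-2) + e_3·(-1) + e_4·(-1) = 0
Solving this homogeneous linear system for the smallest-integer solution (first nonzero entry positive) gives (2, 1, -3, -3).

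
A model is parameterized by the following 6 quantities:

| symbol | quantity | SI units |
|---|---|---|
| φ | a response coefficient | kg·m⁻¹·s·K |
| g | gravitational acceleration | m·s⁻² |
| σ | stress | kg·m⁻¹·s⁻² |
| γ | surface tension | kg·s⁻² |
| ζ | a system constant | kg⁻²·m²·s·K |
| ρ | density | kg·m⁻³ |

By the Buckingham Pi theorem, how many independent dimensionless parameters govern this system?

There are 6 variables and 4 base dimensions (M, L, T, Θ).
The dimension matrix has rank 4.
Independent dimensionless groups: 6 − 4 = 2.

2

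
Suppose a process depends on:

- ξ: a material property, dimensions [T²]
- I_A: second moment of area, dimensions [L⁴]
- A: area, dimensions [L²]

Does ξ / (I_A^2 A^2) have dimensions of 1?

no

Sum the exponent of each base dimension across the product:
  L: [ξ]_L − 2·[I_A]_L − 2·[A]_L = (0) − 2·(4) − 2·(2) = -12
  T: [ξ]_T − 2·[I_A]_T − 2·[A]_T = (2) − 2·(0) − 2·(0) = 2
Net dimensions [L⁻¹² T²] ≠ [1] — not dimensionless.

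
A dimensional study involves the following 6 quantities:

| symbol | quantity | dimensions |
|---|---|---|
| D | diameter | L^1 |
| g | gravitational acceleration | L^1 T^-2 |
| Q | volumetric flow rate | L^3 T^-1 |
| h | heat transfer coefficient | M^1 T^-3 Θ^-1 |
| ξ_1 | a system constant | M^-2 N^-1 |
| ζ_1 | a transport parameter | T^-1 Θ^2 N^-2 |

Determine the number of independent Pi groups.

There are 6 variables and 5 base dimensions (M, L, T, Θ, N).
The dimension matrix has rank 5.
Independent dimensionless groups: 6 − 5 = 1.

1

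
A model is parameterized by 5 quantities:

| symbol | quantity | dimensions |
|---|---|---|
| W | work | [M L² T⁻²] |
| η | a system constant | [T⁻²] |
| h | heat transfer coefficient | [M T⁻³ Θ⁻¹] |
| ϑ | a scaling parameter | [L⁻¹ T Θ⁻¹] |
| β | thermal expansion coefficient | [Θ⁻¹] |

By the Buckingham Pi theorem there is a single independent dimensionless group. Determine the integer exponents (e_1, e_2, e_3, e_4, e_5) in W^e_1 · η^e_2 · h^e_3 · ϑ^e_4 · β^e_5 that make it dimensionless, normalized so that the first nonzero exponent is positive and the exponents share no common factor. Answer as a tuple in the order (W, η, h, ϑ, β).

M: e_1·(1) + e_2·(0) + e_3·(1) + e_4·(0) + e_5·(0) = 0
L: e_1·(2) + e_2·(0) + e_3·(0) + e_4·(-1) + e_5·(0) = 0
T: e_1·(-2) + e_2·(-2) + e_3·(-3) + e_4·(1) + e_5·(0) = 0
Θ: e_1·(0) + e_2·(0) + e_3·(-1) + e_4·(-1) + e_5·(-1) = 0
Solving this homogeneous linear system for the smallest-integer solution (first nonzero entry positive) gives (2, 3, -2, 4, -2).

(2, 3, -2, 4, -2)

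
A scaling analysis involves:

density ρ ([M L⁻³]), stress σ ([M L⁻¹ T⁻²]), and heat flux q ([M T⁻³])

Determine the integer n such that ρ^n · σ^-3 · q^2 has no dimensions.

1

Balance the M exponent: (1)·n from ρ, plus −3·(1) + 2·(1) = -1 from the rest, must sum to zero.
n − 1 = 0, so n = 1.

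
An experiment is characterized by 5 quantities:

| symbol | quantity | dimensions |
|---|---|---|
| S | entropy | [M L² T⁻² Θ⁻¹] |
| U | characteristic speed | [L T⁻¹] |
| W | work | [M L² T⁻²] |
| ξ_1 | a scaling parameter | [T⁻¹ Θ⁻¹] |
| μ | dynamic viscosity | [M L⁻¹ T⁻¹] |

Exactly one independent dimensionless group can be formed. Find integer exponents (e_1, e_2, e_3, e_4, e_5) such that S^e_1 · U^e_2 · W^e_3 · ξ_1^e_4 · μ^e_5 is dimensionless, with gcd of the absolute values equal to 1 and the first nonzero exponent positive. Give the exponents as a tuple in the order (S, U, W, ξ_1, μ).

M: e_1·(1) + e_2·(0) + e_3·(1) + e_4·(0) + e_5·(1) = 0
L: e_1·(2) + e_2·(1) + e_3·(2) + e_4·(0) + e_5·(-1) = 0
T: e_1·(-2) + e_2·(-1) + e_3·(-2) + e_4·(-1) + e_5·(-1) = 0
Θ: e_1·(-1) + e_2·(0) + e_3·(0) + e_4·(-1) + e_5·(0) = 0
Solving this homogeneous linear system for the smallest-integer solution (first nonzero entry positive) gives (2, 3, -3, -2, 1).

(2, 3, -3, -2, 1)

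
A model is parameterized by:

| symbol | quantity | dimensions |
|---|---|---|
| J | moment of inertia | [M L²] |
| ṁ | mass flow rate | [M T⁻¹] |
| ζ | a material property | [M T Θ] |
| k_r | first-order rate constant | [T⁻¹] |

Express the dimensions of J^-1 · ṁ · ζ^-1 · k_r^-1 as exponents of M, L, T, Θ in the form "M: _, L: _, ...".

M: -1, L: -2, T: -1, Θ: -1

Collect each base-dimension exponent across the product:
  M: −(1) + (1) − (1) − (0) = -1
  L: −(2) + (0) − (0) − (0) = -2
  T: −(0) + (-1) − (1) − (-1) = -1
  Θ: −(0) + (0) − (1) − (0) = -1
So the dimensions are [M⁻¹ L⁻² T⁻¹ Θ⁻¹].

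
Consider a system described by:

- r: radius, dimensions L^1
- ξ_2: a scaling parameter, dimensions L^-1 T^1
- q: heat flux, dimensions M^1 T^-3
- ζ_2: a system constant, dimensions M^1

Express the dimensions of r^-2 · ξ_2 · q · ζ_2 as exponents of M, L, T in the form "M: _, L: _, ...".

M: 2, L: -3, T: -2

Collect each base-dimension exponent across the product:
  M: −2·(0) + (0) + (1) + (1) = 2
  L: −2·(1) + (-1) + (0) + (0) = -3
  T: −2·(0) + (1) + (-3) + (0) = -2
So the dimensions are [M² L⁻³ T⁻²].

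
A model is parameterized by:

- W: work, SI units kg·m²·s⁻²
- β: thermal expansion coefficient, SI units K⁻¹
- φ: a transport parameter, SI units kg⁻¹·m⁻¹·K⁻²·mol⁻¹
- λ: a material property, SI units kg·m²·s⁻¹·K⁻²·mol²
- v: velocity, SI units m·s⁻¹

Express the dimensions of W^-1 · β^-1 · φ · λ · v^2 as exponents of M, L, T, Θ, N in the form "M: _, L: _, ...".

Collect each base-dimension exponent across the product:
  M: −(1) − (0) + (-1) + (1) + 2·(0) = -1
  L: −(2) − (0) + (-1) + (2) + 2·(1) = 1
  T: −(-2) − (0) + (0) + (-1) + 2·(-1) = -1
  Θ: −(0) − (-1) + (-2) + (-2) + 2·(0) = -3
  N: −(0) − (0) + (-1) + (2) + 2·(0) = 1
So the dimensions are [M⁻¹ L T⁻¹ Θ⁻³ N].

M: -1, L: 1, T: -1, Θ: -3, N: 1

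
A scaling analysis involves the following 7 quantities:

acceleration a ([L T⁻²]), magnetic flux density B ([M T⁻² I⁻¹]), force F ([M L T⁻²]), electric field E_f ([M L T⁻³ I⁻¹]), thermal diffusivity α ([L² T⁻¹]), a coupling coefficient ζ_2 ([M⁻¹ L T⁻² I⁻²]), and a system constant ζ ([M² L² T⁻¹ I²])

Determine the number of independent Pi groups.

There are 7 variables and 4 base dimensions (M, L, T, I).
The dimension matrix has rank 4.
Independent dimensionless groups: 7 − 4 = 3.

3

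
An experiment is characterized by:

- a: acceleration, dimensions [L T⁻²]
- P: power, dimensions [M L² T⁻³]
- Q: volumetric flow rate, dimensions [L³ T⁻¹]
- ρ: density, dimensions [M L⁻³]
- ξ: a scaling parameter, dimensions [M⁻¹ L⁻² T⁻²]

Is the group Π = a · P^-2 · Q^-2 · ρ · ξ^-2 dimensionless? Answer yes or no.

no

Sum the exponent of each base dimension across the product:
  M: [a]_M − 2·[P]_M − 2·[Q]_M + [ρ]_M − 2·[ξ]_M = (0) − 2·(1) − 2·(0) + (1) − 2·(-1) = 1
  L: [a]_L − 2·[P]_L − 2·[Q]_L + [ρ]_L − 2·[ξ]_L = (1) − 2·(2) − 2·(3) + (-3) − 2·(-2) = -8
  T: [a]_T − 2·[P]_T − 2·[Q]_T + [ρ]_T − 2·[ξ]_T = (-2) − 2·(-3) − 2·(-1) + (0) − 2·(-2) = 10
Net dimensions [M L⁻⁸ T¹⁰] ≠ [1] — not dimensionless.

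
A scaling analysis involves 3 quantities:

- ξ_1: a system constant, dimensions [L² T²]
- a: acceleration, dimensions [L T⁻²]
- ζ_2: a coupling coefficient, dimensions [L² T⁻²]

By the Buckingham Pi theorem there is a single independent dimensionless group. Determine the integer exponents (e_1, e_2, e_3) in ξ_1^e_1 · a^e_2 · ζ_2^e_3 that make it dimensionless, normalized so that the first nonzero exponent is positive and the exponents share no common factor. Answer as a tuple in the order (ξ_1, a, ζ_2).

(1, 4, -3)

L: e_1·(2) + e_2·(1) + e_3·(2) = 0
T: e_1·(2) + e_2·(-2) + e_3·(-2) = 0
Solving this homogeneous linear system for the smallest-integer solution (first nonzero entry positive) gives (1, 4, -3).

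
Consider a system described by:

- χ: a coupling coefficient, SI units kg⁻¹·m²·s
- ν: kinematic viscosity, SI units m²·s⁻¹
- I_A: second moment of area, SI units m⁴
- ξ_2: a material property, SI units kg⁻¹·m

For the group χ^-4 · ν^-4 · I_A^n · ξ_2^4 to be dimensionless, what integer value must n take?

3

Balance the L exponent: (4)·n from I_A, plus −4·(2) − 4·(2) + 4·(1) = -12 from the rest, must sum to zero.
4n − 12 = 0, so n = 3.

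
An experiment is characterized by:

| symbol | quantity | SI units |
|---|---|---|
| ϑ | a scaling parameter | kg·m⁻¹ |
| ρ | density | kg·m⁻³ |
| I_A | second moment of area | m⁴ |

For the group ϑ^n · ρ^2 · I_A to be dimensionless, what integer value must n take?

-2

Balance the M exponent: (1)·n from ϑ, plus 2·(1) + (0) = 2 from the rest, must sum to zero.
n + 2 = 0, so n = -2.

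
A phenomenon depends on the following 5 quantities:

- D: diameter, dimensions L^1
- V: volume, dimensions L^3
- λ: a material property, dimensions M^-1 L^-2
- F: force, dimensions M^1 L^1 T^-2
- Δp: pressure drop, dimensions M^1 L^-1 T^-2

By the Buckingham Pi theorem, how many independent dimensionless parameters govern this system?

There are 5 variables and 3 base dimensions (M, L, T).
The dimension matrix has rank 3.
Independent dimensionless groups: 5 − 3 = 2.

2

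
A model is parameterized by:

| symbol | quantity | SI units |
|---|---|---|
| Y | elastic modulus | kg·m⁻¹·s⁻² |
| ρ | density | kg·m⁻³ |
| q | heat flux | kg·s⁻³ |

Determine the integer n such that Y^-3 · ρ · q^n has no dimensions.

Balance the M exponent: (1)·n from q, plus −3·(1) + (1) = -2 from the rest, must sum to zero.
n − 2 = 0, so n = 2.

2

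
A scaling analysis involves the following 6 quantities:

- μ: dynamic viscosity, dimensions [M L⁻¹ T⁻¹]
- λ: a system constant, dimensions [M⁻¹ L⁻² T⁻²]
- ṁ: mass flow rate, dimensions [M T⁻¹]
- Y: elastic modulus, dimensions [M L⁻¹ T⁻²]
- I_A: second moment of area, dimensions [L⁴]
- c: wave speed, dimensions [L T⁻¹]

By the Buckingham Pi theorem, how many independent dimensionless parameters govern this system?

There are 6 variables and 3 base dimensions (M, L, T).
The dimension matrix has rank 3.
Independent dimensionless groups: 6 − 3 = 3.

3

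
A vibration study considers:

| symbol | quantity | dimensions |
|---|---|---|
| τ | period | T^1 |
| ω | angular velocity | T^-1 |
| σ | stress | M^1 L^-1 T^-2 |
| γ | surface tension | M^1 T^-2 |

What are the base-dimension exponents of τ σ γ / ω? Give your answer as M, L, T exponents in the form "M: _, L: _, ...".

M: 2, L: -1, T: -2

Collect each base-dimension exponent across the product:
  M: (0) − (0) + (1) + (1) = 2
  L: (0) − (0) + (-1) + (0) = -1
  T: (1) − (-1) + (-2) + (-2) = -2
So the dimensions are [M² L⁻¹ T⁻²].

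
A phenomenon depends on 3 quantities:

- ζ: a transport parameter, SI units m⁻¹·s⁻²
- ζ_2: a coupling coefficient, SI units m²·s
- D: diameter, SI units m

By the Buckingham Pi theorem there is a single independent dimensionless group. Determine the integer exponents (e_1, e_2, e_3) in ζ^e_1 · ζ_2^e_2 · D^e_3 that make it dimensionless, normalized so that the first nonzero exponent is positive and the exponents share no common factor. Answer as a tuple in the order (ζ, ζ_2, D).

L: e_1·(-1) + e_2·(2) + e_3·(1) = 0
T: e_1·(-2) + e_2·(1) + e_3·(0) = 0
Solving this homogeneous linear system for the smallest-integer solution (first nonzero entry positive) gives (1, 2, -3).

(1, 2, -3)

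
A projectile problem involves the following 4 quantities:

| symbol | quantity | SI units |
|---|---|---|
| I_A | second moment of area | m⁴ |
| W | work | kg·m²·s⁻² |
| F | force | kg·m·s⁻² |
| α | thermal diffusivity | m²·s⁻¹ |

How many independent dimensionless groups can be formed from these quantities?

There are 4 variables and 3 base dimensions (M, L, T).
The dimension matrix has rank 3.
Independent dimensionless groups: 4 − 3 = 1.

1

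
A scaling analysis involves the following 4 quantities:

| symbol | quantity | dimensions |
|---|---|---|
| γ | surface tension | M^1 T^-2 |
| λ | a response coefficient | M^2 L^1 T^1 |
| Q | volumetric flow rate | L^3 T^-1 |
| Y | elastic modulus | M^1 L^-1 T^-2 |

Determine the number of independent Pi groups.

1

There are 4 variables and 3 base dimensions (M, L, T).
The dimension matrix has rank 3.
Independent dimensionless groups: 4 − 3 = 1.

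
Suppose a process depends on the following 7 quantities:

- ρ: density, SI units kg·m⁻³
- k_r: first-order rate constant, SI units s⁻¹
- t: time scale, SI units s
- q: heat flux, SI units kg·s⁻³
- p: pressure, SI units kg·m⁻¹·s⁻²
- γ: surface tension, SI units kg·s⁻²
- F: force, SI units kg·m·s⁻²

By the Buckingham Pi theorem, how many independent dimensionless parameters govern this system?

4

There are 7 variables and 3 base dimensions (M, L, T).
The dimension matrix has rank 3.
Independent dimensionless groups: 7 − 3 = 4.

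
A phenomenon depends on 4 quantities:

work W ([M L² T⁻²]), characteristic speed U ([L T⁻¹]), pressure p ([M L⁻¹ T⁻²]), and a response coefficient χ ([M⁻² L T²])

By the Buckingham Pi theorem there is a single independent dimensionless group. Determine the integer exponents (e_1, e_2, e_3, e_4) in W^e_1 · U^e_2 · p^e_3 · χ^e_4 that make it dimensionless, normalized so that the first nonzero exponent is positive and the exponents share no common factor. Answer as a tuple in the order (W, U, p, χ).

(1, -2, 1, 1)

M: e_1·(1) + e_2·(0) + e_3·(1) + e_4·(-2) = 0
L: e_1·(2) + e_2·(1) + e_3·(-1) + e_4·(1) = 0
T: e_1·(-2) + e_2·(-1) + e_3·(-2) + e_4·(2) = 0
Solving this homogeneous linear system for the smallest-integer solution (first nonzero entry positive) gives (1, -2, 1, 1).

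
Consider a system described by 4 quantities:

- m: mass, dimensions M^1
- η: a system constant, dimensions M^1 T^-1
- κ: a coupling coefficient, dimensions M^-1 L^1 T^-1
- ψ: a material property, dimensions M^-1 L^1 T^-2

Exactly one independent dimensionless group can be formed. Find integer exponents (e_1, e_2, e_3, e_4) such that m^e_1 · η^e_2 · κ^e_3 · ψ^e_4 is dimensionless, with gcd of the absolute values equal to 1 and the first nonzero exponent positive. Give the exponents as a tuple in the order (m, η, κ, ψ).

(1, -1, -1, 1)

M: e_1·(1) + e_2·(1) + e_3·(-1) + e_4·(-1) = 0
L: e_1·(0) + e_2·(0) + e_3·(1) + e_4·(1) = 0
T: e_1·(0) + e_2·(-1) + e_3·(-1) + e_4·(-2) = 0
Solving this homogeneous linear system for the smallest-integer solution (first nonzero entry positive) gives (1, -1, -1, 1).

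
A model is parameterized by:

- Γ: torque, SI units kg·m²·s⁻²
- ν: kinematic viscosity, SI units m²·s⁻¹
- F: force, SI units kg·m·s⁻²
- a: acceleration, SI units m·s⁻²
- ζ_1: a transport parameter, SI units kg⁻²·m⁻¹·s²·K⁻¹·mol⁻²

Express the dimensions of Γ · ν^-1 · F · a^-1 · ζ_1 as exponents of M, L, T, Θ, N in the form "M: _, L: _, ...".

Collect each base-dimension exponent across the product:
  M: (1) − (0) + (1) − (0) + (-2) = 0
  L: (2) − (2) + (1) − (1) + (-1) = -1
  T: (-2) − (-1) + (-2) − (-2) + (2) = 1
  Θ: (0) − (0) + (0) − (0) + (-1) = -1
  N: (0) − (0) + (0) − (0) + (-2) = -2
So the dimensions are [L⁻¹ T Θ⁻¹ N⁻²].

M: 0, L: -1, T: 1, Θ: -1, N: -2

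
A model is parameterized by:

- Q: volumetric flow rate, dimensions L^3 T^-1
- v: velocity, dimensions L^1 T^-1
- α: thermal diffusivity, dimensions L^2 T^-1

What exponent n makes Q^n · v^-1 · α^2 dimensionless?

Balance the L exponent: (3)·n from Q, plus −(1) + 2·(2) = 3 from the rest, must sum to zero.
3n + 3 = 0, so n = -1.

-1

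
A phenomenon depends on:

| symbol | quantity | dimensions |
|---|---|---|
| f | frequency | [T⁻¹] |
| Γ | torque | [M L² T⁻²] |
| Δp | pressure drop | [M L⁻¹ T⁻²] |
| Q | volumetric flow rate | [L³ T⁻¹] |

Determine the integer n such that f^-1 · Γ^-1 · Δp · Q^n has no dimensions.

1

Balance the L exponent: (3)·n from Q, plus −(0) − (2) + (-1) = -3 from the rest, must sum to zero.
3n − 3 = 0, so n = 1.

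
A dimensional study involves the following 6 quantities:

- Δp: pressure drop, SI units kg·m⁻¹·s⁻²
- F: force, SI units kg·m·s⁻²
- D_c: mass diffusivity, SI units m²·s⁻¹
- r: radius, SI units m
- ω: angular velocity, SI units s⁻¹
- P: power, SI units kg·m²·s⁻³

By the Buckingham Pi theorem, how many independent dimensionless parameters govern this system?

There are 6 variables and 3 base dimensions (M, L, T).
The dimension matrix has rank 3.
Independent dimensionless groups: 6 − 3 = 3.

3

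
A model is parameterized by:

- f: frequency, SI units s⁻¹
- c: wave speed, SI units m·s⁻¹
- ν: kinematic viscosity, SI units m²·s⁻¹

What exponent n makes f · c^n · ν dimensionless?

-2

Balance the L exponent: (1)·n from c, plus (0) + (2) = 2 from the rest, must sum to zero.
n + 2 = 0, so n = -2.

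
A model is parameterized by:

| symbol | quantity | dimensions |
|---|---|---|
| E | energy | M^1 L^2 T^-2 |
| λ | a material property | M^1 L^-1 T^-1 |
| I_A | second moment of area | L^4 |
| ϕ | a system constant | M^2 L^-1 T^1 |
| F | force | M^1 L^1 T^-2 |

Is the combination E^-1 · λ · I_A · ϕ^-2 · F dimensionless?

no

Sum the exponent of each base dimension across the product:
  M: −[E]_M + [λ]_M + [I_A]_M − 2·[ϕ]_M + [F]_M = −(1) + (1) + (0) − 2·(2) + (1) = -3
  L: −[E]_L + [λ]_L + [I_A]_L − 2·[ϕ]_L + [F]_L = −(2) + (-1) + (4) − 2·(-1) + (1) = 4
  T: −[E]_T + [λ]_T + [I_A]_T − 2·[ϕ]_T + [F]_T = −(-2) + (-1) + (0) − 2·(1) + (-2) = -3
Net dimensions [M⁻³ L⁴ T⁻³] ≠ [1] — not dimensionless.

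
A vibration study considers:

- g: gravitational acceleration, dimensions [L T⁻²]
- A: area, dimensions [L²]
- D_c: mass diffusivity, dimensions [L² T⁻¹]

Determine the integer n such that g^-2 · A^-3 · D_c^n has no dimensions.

Balance the L exponent: (2)·n from D_c, plus −2·(1) − 3·(2) = -8 from the rest, must sum to zero.
2n − 8 = 0, so n = 4.

4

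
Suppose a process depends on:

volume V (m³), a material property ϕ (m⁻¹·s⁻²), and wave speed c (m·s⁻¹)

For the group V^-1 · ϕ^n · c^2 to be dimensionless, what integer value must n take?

-1

Balance the L exponent: (-1)·n from ϕ, plus −(3) + 2·(1) = -1 from the rest, must sum to zero.
−n − 1 = 0, so n = -1.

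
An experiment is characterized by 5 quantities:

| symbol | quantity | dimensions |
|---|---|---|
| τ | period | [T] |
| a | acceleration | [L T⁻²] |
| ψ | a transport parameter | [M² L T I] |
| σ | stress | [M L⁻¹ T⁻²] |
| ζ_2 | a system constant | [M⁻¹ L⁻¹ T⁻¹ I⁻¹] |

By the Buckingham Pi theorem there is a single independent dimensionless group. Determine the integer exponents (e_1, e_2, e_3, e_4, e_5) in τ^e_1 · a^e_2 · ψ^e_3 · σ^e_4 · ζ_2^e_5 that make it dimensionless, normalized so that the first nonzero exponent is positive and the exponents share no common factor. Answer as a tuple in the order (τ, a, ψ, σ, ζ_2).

M: e_1·(0) + e_2·(0) + e_3·(2) + e_4·(1) + e_5·(-1) = 0
L: e_1·(0) + e_2·(1) + e_3·(1) + e_4·(-1) + e_5·(-1) = 0
T: e_1·(1) + e_2·(-2) + e_3·(1) + e_4·(-2) + e_5·(-1) = 0
I: e_1·(0) + e_2·(0) + e_3·(1) + e_4·(0) + e_5·(-1) = 0
Solving this homogeneous linear system for the smallest-integer solution (first nonzero entry positive) gives (4, 1, -1, 1, -1).

(4, 1, -1, 1, -1)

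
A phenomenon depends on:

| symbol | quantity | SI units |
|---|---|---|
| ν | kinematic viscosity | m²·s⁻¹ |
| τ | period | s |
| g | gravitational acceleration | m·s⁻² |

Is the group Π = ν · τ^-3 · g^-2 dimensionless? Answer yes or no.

Sum the exponent of each base dimension across the product:
  L: [ν]_L − 3·[τ]_L − 2·[g]_L = (2) − 3·(0) − 2·(1) = 0
  T: [ν]_T − 3·[τ]_T − 2·[g]_T = (-1) − 3·(1) − 2·(-2) = 0
All base exponents vanish — dimensionless.

yes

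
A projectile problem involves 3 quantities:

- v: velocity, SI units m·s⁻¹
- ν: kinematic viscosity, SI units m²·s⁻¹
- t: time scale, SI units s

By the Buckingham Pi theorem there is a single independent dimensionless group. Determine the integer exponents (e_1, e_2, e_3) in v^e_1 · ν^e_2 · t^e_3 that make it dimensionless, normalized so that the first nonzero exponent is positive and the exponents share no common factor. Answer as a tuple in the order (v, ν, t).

(2, -1, 1)

L: e_1·(1) + e_2·(2) + e_3·(0) = 0
T: e_1·(-1) + e_2·(-1) + e_3·(1) = 0
Solving this homogeneous linear system for the smallest-integer solution (first nonzero entry positive) gives (2, -1, 1).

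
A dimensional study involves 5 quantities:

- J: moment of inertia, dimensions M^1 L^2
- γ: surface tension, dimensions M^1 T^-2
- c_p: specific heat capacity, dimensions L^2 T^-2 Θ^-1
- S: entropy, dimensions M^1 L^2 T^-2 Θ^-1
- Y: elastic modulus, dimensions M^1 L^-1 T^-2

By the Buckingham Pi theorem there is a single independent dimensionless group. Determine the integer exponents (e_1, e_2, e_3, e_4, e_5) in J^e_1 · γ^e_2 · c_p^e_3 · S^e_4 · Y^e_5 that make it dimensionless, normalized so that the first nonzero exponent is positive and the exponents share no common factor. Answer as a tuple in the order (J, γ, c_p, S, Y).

M: e_1·(1) + e_2·(1) + e_3·(0) + e_4·(1) + e_5·(1) = 0
L: e_1·(2) + e_2·(0) + e_3·(2) + e_4·(2) + e_5·(-1) = 0
T: e_1·(0) + e_2·(-2) + e_3·(-2) + e_4·(-2) + e_5·(-2) = 0
Θ: e_1·(0) + e_2·(0) + e_3·(-1) + e_4·(-1) + e_5·(0) = 0
Solving this homogeneous linear system for the smallest-integer solution (first nonzero entry positive) gives (1, -2, 1, -1, 2).

(1, -2, 1, -1, 2)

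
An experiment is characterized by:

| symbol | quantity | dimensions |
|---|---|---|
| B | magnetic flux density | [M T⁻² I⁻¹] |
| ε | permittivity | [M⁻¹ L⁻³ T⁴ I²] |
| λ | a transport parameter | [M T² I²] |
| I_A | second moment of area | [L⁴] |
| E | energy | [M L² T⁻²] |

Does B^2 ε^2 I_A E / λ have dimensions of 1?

Sum the exponent of each base dimension across the product:
  M: 2·[B]_M + 2·[ε]_M − [λ]_M + [I_A]_M + [E]_M = 2·(1) + 2·(-1) − (1) + (0) + (1) = 0
  L: 2·[B]_L + 2·[ε]_L − [λ]_L + [I_A]_L + [E]_L = 2·(0) + 2·(-3) − (0) + (4) + (2) = 0
  T: 2·[B]_T + 2·[ε]_T − [λ]_T + [I_A]_T + [E]_T = 2·(-2) + 2·(4) − (2) + (0) + (-2) = 0
  I: 2·[B]_I + 2·[ε]_I − [λ]_I + [I_A]_I + [E]_I = 2·(-1) + 2·(2) − (2) + (0) + (0) = 0
All base exponents vanish — dimensionless.

yes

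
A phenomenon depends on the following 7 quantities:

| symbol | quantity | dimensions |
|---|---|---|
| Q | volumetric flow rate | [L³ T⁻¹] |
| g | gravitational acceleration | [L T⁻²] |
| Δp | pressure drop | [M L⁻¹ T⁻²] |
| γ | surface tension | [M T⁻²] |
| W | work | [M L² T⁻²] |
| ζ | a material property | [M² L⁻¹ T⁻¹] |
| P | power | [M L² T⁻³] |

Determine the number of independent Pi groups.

4

There are 7 variables and 3 base dimensions (M, L, T).
The dimension matrix has rank 3.
Independent dimensionless groups: 7 − 3 = 4.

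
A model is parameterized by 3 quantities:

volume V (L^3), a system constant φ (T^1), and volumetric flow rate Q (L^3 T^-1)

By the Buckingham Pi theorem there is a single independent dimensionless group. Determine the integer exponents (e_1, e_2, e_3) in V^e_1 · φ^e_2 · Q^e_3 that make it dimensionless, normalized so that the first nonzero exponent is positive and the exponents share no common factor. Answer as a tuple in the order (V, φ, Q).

(1, -1, -1)

L: e_1·(3) + e_2·(0) + e_3·(3) = 0
T: e_1·(0) + e_2·(1) + e_3·(-1) = 0
Solving this homogeneous linear system for the smallest-integer solution (first nonzero entry positive) gives (1, -1, -1).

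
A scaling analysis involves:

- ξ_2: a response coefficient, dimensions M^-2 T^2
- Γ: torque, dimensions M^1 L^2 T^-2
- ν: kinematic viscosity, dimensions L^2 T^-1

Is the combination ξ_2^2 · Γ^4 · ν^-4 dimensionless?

yes

Sum the exponent of each base dimension across the product:
  M: 2·[ξ_2]_M + 4·[Γ]_M − 4·[ν]_M = 2·(-2) + 4·(1) − 4·(0) = 0
  L: 2·[ξ_2]_L + 4·[Γ]_L − 4·[ν]_L = 2·(0) + 4·(2) − 4·(2) = 0
  T: 2·[ξ_2]_T + 4·[Γ]_T − 4·[ν]_T = 2·(2) + 4·(-2) − 4·(-1) = 0
All base exponents vanish — dimensionless.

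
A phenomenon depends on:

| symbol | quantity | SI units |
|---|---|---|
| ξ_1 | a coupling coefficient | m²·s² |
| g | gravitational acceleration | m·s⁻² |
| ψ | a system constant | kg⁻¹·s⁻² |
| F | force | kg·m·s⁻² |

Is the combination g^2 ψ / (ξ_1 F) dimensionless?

no

Sum the exponent of each base dimension across the product:
  M: −[ξ_1]_M + 2·[g]_M + [ψ]_M − [F]_M = −(0) + 2·(0) + (-1) − (1) = -2
  L: −[ξ_1]_L + 2·[g]_L + [ψ]_L − [F]_L = −(2) + 2·(1) + (0) − (1) = -1
  T: −[ξ_1]_T + 2·[g]_T + [ψ]_T − [F]_T = −(2) + 2·(-2) + (-2) − (-2) = -6
Net dimensions [M⁻² L⁻¹ T⁻⁶] ≠ [1] — not dimensionless.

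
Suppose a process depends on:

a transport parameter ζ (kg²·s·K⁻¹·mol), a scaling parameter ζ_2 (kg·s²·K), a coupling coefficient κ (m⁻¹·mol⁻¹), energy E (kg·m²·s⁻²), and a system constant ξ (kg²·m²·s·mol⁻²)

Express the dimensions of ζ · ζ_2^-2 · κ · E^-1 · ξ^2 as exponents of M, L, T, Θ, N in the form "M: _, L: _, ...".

Collect each base-dimension exponent across the product:
  M: (2) − 2·(1) + (0) − (1) + 2·(2) = 3
  L: (0) − 2·(0) + (-1) − (2) + 2·(2) = 1
  T: (1) − 2·(2) + (0) − (-2) + 2·(1) = 1
  Θ: (-1) − 2·(1) + (0) − (0) + 2·(0) = -3
  N: (1) − 2·(0) + (-1) − (0) + 2·(-2) = -4
So the dimensions are [M³ L T Θ⁻³ N⁻⁴].

M: 3, L: 1, T: 1, Θ: -3, N: -4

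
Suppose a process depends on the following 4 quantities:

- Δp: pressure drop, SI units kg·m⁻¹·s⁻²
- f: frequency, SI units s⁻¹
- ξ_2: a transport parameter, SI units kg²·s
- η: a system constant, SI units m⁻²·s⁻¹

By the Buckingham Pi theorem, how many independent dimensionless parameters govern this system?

There are 4 variables and 3 base dimensions (M, L, T).
The dimension matrix has rank 3.
Independent dimensionless groups: 4 − 3 = 1.

1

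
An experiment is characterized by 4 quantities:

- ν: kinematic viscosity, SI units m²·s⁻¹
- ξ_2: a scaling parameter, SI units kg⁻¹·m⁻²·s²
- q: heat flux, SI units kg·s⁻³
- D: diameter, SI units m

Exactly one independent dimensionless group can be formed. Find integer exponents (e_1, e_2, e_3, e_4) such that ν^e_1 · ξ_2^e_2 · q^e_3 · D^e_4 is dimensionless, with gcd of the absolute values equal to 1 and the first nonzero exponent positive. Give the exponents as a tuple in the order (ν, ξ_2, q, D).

M: e_1·(0) + e_2·(-1) + e_3·(1) + e_4·(0) = 0
L: e_1·(2) + e_2·(-2) + e_3·(0) + e_4·(1) = 0
T: e_1·(-1) + e_2·(2) + e_3·(-3) + e_4·(0) = 0
Solving this homogeneous linear system for the smallest-integer solution (first nonzero entry positive) gives (1, -1, -1, -4).

(1, -1, -1, -4)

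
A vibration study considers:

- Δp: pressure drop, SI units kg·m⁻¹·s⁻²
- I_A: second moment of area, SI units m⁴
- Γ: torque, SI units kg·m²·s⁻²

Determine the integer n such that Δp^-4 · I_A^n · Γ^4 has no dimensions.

-3

Balance the L exponent: (4)·n from I_A, plus −4·(-1) + 4·(2) = 12 from the rest, must sum to zero.
4n + 12 = 0, so n = -3.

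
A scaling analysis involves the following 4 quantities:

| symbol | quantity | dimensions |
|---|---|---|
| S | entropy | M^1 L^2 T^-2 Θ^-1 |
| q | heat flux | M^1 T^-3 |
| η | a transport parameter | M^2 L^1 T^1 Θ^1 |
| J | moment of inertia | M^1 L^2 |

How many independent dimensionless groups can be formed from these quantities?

0

There are 4 variables and 4 base dimensions (M, L, T, Θ).
The dimension matrix has rank 4.
Independent dimensionless groups: 4 − 4 = 0.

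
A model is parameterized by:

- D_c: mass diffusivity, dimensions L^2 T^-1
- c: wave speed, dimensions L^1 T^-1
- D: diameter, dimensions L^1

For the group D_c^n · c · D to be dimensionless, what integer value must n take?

-1

Balance the L exponent: (2)·n from D_c, plus (1) + (1) = 2 from the rest, must sum to zero.
2n + 2 = 0, so n = -1.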